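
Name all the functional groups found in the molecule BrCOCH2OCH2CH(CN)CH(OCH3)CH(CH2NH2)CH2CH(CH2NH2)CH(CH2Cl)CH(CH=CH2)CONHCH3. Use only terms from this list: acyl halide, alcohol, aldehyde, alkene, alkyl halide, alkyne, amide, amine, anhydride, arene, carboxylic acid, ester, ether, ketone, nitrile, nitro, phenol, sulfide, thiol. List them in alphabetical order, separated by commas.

acyl halide, alkene, alkyl halide, amide, amine, ether, nitrile

–C(=O)Br: carbonyl C bonded to C and to a halogen → acyl halide (not alkyl halide).
C–O–C with sp³ carbons on both sides and no adjacent C=O → ether.
pendant –C≡N: nitrile.
pendant –OCH3: C–O–C with sp³ C, no adjacent C=O → ether.
pendant –CH2NH2: N on sp³ C, no adjacent C=O → amine.
pendant –CH2NH2: N on sp³ C, no adjacent C=O → amine.
pendant –CH2X: halogen on sp³ carbon → alkyl halide.
pendant –CH=CH2: C=C double bond → alkene.
–C(=O)NHCH3: carbonyl C bonded to C and to N → amide (the N is not an amine).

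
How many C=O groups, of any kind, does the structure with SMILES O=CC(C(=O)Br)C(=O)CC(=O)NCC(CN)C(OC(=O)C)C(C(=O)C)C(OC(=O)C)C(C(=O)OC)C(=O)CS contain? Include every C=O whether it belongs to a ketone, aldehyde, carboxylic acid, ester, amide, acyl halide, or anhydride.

9

OHC: aldehyde, 1 C=O (running total 1).
CH(COBr): acyl halide, 1 C=O (running total 2).
CO: ketone, 1 C=O (running total 3).
CH2CONHCH2: amide, 1 C=O (running total 4).
CH(OCOCH3): ester, 1 C=O (running total 5).
CH(COCH3): ketone, 1 C=O (running total 6).
CH(OCOCH3): ester, 1 C=O (running total 7).
CH(COOCH3): ester, 1 C=O (running total 8).
CO: ketone, 1 C=O (running total 9).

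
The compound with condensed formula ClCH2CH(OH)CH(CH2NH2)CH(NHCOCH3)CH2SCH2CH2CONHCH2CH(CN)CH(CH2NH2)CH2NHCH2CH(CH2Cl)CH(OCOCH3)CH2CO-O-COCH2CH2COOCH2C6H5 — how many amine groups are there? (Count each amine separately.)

halogen on an sp³ carbon → alkyl halide.
–OH on an sp³ carbon → alcohol (secondary).
pendant –CH2NH2: N on sp³ C, no adjacent C=O → amine.
pendant –NHC(=O)CH3: N bonded to a carbonyl → amide (not amine).
C–S–C linkage → sulfide (thioether).
–C(=O)–N– linkage → amide (the N is not an amine).
pendant –C≡N: nitrile.
pendant –CH2NH2: N on sp³ C, no adjacent C=O → amine.
C–N–C with sp³ carbons and no adjacent C=O → amine (secondary).
pendant –CH2X: halogen on sp³ carbon → alkyl halide.
pendant –OC(=O)CH3: an acyloxy group → ester.
two acyl groups sharing one oxygen, –C(=O)–O–C(=O)– → anhydride.
–C(=O)–O–C with C on the carbonyl side → ester.
–C6H5 phenyl ring → arene.
Amine appears at: CH(CH2NH2), CH(CH2NH2), CH2NHCH2 → 3.

3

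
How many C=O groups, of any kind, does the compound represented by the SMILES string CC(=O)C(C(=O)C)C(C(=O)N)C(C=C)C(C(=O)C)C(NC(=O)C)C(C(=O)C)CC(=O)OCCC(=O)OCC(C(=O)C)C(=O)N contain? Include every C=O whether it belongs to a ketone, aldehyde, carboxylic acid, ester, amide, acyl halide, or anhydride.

CO: ketone, 1 C=O (running total 1).
CH(COCH3): ketone, 1 C=O (running total 2).
CH(CONH2): amide, 1 C=O (running total 3).
CH(COCH3): ketone, 1 C=O (running total 4).
CH(NHCOCH3): amide, 1 C=O (running total 5).
CH(COCH3): ketone, 1 C=O (running total 6).
CH2COOCH2: ester, 1 C=O (running total 7).
CH2COOCH2: ester, 1 C=O (running total 8).
CH(COCH3): ketone, 1 C=O (running total 9).
CONH2: amide, 1 C=O (running total 10).

10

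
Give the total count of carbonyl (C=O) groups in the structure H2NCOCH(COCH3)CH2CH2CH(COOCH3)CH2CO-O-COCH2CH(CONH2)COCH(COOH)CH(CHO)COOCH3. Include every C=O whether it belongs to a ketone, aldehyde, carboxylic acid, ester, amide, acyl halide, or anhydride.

H2NCO: amide, 1 C=O (running total 1).
CH(COCH3): ketone, 1 C=O (running total 2).
CH(COOCH3): ester, 1 C=O (running total 3).
CH2CO-O-COCH2: anhydride, 2 C=O (running total 5).
CH(CONH2): amide, 1 C=O (running total 6).
CO: ketone, 1 C=O (running total 7).
CH(COOH): carboxylic acid, 1 C=O (running total 8).
CH(CHO): aldehyde, 1 C=O (running total 9).
COOCH3: ester, 1 C=O (running total 10).

10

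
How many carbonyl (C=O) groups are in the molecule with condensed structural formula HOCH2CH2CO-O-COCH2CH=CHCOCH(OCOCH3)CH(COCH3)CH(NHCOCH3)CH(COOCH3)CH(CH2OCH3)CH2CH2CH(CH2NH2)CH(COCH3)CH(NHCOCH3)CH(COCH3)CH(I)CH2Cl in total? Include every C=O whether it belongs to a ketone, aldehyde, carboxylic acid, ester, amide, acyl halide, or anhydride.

CH2CO-O-COCH2: anhydride, 2 C=O (running total 2).
CO: ketone, 1 C=O (running total 3).
CH(OCOCH3): ester, 1 C=O (running total 4).
CH(COCH3): ketone, 1 C=O (running total 5).
CH(NHCOCH3): amide, 1 C=O (running total 6).
CH(COOCH3): ester, 1 C=O (running total 7).
CH(COCH3): ketone, 1 C=O (running total 8).
CH(NHCOCH3): amide, 1 C=O (running total 9).
CH(COCH3): ketone, 1 C=O (running total 10).

10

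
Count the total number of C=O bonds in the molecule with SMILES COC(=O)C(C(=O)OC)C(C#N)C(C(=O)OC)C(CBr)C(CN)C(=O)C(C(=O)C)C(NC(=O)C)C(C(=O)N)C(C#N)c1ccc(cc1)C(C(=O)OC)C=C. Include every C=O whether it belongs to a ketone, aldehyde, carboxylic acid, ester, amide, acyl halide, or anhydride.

CH3OOC: ester, 1 C=O (running total 1).
CH(COOCH3): ester, 1 C=O (running total 2).
CH(COOCH3): ester, 1 C=O (running total 3).
CO: ketone, 1 C=O (running total 4).
CH(COCH3): ketone, 1 C=O (running total 5).
CH(NHCOCH3): amide, 1 C=O (running total 6).
CH(CONH2): amide, 1 C=O (running total 7).
CH(COOCH3): ester, 1 C=O (running total 8).

8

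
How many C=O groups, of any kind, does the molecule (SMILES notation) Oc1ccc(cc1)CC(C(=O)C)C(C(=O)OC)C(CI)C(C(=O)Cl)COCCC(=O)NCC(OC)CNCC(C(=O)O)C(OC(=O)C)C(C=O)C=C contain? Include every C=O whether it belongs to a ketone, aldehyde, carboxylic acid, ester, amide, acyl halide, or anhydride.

7

CH(COCH3): ketone, 1 C=O (running total 1).
CH(COOCH3): ester, 1 C=O (running total 2).
CH(COCl): acyl halide, 1 C=O (running total 3).
CH2CONHCH2: amide, 1 C=O (running total 4).
CH(COOH): carboxylic acid, 1 C=O (running total 5).
CH(OCOCH3): ester, 1 C=O (running total 6).
CH(CHO): aldehyde, 1 C=O (running total 7).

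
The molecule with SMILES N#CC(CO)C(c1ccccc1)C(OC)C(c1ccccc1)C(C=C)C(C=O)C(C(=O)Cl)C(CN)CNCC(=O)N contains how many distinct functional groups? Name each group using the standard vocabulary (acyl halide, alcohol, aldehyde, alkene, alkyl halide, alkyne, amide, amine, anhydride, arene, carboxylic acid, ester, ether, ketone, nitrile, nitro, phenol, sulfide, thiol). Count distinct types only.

Reading the structure from left to right:
  N≡C: N≡C–: carbon triple-bonded to nitrogen → nitrile.
  CH(CH2OH): pendant –CH2OH on an sp³ backbone C → alcohol.
  CH(C6H5): pendant –C6H5: benzene ring → arene.
  CH(OCH3): pendant –OCH3: C–O–C with sp³ C, no adjacent C=O → ether.
  CH(C6H5): pendant –C6H5: benzene ring → arene.
  CH(CH=CH2): pendant –CH=CH2: C=C double bond → alkene.
  CH(CHO): pendant –CHO: carbonyl C bonded to C and H → aldehyde.
  CH(COCl): pendant –C(=O)X: carbonyl C bonded to C and halogen → acyl halide.
  CH(CH2NH2): pendant –CH2NH2: N on sp³ C, no adjacent C=O → amine.
  CH2NHCH2: C–N–C with sp³ carbons and no adjacent C=O → amine (secondary).
  CONH2: –C(=O)NH2: carbonyl C bonded to C and to N → amide (the N is not a separate amine).
Distinct types present: acyl halide, alcohol, aldehyde, alkene, amide, amine, arene, ether, nitrile.

9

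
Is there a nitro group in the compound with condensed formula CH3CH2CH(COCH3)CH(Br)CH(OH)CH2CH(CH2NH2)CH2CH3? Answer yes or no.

Working along the chain:
  CH(COCH3): pendant –COCH3: carbonyl C bonded to two carbons → ketone.
  CH(Br): halogen on an sp³ carbon → alkyl halide.
  CH(OH): –OH on an sp³ carbon → alcohol (secondary).
  CH(CH2NH2): pendant –CH2NH2: N on sp³ C, no adjacent C=O → amine.
The groups actually present are: alcohol, alkyl halide, amine, ketone.

no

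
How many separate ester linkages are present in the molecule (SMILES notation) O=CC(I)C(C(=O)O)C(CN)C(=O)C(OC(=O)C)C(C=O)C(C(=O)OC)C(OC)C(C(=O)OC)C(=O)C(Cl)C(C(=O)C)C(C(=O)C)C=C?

3

Taking each segment in turn:
  OHC: terminal –CHO: carbonyl C bonded to H and C → aldehyde.
  CH(I): halogen on an sp³ carbon → alkyl halide.
  CH(COOH): pendant –COOH: carbonyl C bonded to C and –OH → carboxylic acid.
  CH(CH2NH2): pendant –CH2NH2: N on sp³ C, no adjacent C=O → amine.
  CO: –C(=O)– with carbon on both sides → ketone.
  CH(OCOCH3): pendant –OC(=O)CH3: an acyloxy group → ester.
  CH(CHO): pendant –CHO: carbonyl C bonded to C and H → aldehyde.
  CH(COOCH3): pendant –COOCH3: carbonyl C bonded to C and –OCH3 → ester.
  CH(OCH3): pendant –OCH3: C–O–C with sp³ C, no adjacent C=O → ether.
  CH(COOCH3): pendant –COOCH3: carbonyl C bonded to C and –OCH3 → ester.
  CO: –C(=O)– with carbon on both sides → ketone.
  CH(Cl): halogen on an sp³ carbon → alkyl halide.
  CH(COCH3): pendant –COCH3: carbonyl C bonded to two carbons → ketone.
  CH(COCH3): pendant –COCH3: carbonyl C bonded to two carbons → ketone.
  CH=CH2: C=C double bond → alkene.
Ester appears at: CH(OCOCH3), CH(COOCH3), CH(COOCH3) → 3.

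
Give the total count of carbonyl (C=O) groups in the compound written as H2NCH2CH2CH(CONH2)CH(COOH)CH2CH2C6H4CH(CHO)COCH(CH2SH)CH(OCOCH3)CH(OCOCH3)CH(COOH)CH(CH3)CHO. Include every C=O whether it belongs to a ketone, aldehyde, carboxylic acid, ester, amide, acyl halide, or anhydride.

CH(CONH2): amide, 1 C=O (running total 1).
CH(COOH): carboxylic acid, 1 C=O (running total 2).
CH(CHO): aldehyde, 1 C=O (running total 3).
CO: ketone, 1 C=O (running total 4).
CH(OCOCH3): ester, 1 C=O (running total 5).
CH(OCOCH3): ester, 1 C=O (running total 6).
CH(COOH): carboxylic acid, 1 C=O (running total 7).
CHO: aldehyde, 1 C=O (running total 8).

8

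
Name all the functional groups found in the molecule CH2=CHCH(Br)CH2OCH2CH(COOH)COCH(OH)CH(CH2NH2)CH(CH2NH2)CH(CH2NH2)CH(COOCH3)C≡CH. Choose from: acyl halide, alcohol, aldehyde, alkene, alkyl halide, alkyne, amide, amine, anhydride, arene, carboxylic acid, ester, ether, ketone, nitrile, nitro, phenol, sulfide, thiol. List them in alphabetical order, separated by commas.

C=C double bond → alkene.
halogen on an sp³ carbon → alkyl halide.
C–O–C with sp³ carbons on both sides and no adjacent C=O → ether.
pendant –COOH: carbonyl C bonded to C and –OH → carboxylic acid.
–C(=O)– with carbon on both sides → ketone.
–OH on an sp³ carbon → alcohol (secondary).
pendant –CH2NH2: N on sp³ C, no adjacent C=O → amine.
pendant –CH2NH2: N on sp³ C, no adjacent C=O → amine.
pendant –CH2NH2: N on sp³ C, no adjacent C=O → amine.
pendant –COOCH3: carbonyl C bonded to C and –OCH3 → ester.
C≡C triple bond → alkyne.

alcohol, alkene, alkyl halide, alkyne, amine, carboxylic acid, ester, ether, ketone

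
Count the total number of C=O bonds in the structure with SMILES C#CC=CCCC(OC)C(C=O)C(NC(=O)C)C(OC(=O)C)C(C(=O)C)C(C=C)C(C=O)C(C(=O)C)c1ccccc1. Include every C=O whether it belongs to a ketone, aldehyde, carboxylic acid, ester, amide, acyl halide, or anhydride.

6

CH(CHO): aldehyde, 1 C=O (running total 1).
CH(NHCOCH3): amide, 1 C=O (running total 2).
CH(OCOCH3): ester, 1 C=O (running total 3).
CH(COCH3): ketone, 1 C=O (running total 4).
CH(CHO): aldehyde, 1 C=O (running total 5).
CH(COCH3): ketone, 1 C=O (running total 6).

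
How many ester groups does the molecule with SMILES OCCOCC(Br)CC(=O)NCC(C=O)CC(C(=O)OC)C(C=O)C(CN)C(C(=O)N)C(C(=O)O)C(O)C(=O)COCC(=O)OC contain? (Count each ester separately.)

Reading the structure from left to right:
  HOCH2: HO– on an sp³ carbon → alcohol.
  CH2OCH2: C–O–C with sp³ carbons on both sides and no adjacent C=O → ether.
  CH(Br): halogen on an sp³ carbon → alkyl halide.
  CH2CONHCH2: –C(=O)–N– linkage → amide (the N is not an amine).
  CH(CHO): pendant –CHO: carbonyl C bonded to C and H → aldehyde.
  CH(COOCH3): pendant –COOCH3: carbonyl C bonded to C and –OCH3 → ester.
  CH(CHO): pendant –CHO: carbonyl C bonded to C and H → aldehyde.
  CH(CH2NH2): pendant –CH2NH2: N on sp³ C, no adjacent C=O → amine.
  CH(CONH2): pendant –CONH2: carbonyl C bonded to C and N → amide.
  CH(COOH): pendant –COOH: carbonyl C bonded to C and –OH → carboxylic acid.
  CH(OH): –OH on an sp³ carbon → alcohol (secondary).
  CO: –C(=O)– with carbon on both sides → ketone.
  CH2OCH2: C–O–C with sp³ carbons on both sides and no adjacent C=O → ether.
  COOCH3: –C(=O)OCH3: carbonyl C bonded to C and to –OCH3 → ester (not ketone + ether).
Ester appears at: CH(COOCH3), COOCH3 → 2.

2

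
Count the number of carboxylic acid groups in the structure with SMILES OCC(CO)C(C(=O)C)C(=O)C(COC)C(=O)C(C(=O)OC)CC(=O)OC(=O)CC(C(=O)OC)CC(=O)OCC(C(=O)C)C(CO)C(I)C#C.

Reading the structure from left to right:
  HOCH2: HO– on an sp³ carbon → alcohol.
  CH(CH2OH): pendant –CH2OH on an sp³ backbone C → alcohol.
  CH(COCH3): pendant –COCH3: carbonyl C bonded to two carbons → ketone.
  CO: –C(=O)– with carbon on both sides → ketone.
  CH(CH2OCH3): pendant –CH2OCH3: C–O–C linkage → ether.
  CO: –C(=O)– with carbon on both sides → ketone.
  CH(COOCH3): pendant –COOCH3: carbonyl C bonded to C and –OCH3 → ester.
  CH2CO-O-COCH2: two acyl groups sharing one oxygen, –C(=O)–O–C(=O)– → anhydride.
  CH(COOCH3): pendant –COOCH3: carbonyl C bonded to C and –OCH3 → ester.
  CH2COOCH2: –C(=O)–O–C with C on the carbonyl side → ester.
  CH(COCH3): pendant –COCH3: carbonyl C bonded to two carbons → ketone.
  CH(CH2OH): pendant –CH2OH on an sp³ backbone C → alcohol.
  CH(I): halogen on an sp³ carbon → alkyl halide.
  C≡CH: C≡C triple bond → alkyne.
No segment is a carboxylic acid: HOCH2 is alcohol, not carboxylic acid; CH(CH2OH) is alcohol, not carboxylic acid; CH(COOCH3) is ester, not carboxylic acid. → 0.

0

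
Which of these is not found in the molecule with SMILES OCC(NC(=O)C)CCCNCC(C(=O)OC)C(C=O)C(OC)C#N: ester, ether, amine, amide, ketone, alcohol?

ketone

amide: present (CH(NHCOCH3) — pendant –NHC(=O)CH3: N bonded to a carbonyl → amide (not amine)).
amine: present (CH2NHCH2 — C–N–C with sp³ carbons and no adjacent C=O → amine (secondary)).
ether: present (CH(OCH3) — pendant –OCH3: C–O–C with sp³ C, no adjacent C=O → ether).
ester: present (CH(COOCH3) — pendant –COOCH3: carbonyl C bonded to C and –OCH3 → ester).
alcohol: present (HOCH2 — HO– on an sp³ carbon → alcohol).
ketone: absent. In CH(COOCH3), the C=O is bonded to an –O–C group, which defines an ester, not a ketone. In CH(NHCOCH3), the C=O is bonded to nitrogen, which defines an amide, not a ketone. In CH(CHO), the carbonyl carbon carries an H, so it is an aldehyde, not a ketone.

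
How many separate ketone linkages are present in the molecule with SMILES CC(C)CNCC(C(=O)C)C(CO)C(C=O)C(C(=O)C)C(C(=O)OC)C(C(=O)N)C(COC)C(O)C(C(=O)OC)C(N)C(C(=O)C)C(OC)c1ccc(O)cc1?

3

Working along the chain:
  CH2NHCH2: C–N–C with sp³ carbons and no adjacent C=O → amine (secondary).
  CH(COCH3): pendant –COCH3: carbonyl C bonded to two carbons → ketone.
  CH(CH2OH): pendant –CH2OH on an sp³ backbone C → alcohol.
  CH(CHO): pendant –CHO: carbonyl C bonded to C and H → aldehyde.
  CH(COCH3): pendant –COCH3: carbonyl C bonded to two carbons → ketone.
  CH(COOCH3): pendant –COOCH3: carbonyl C bonded to C and –OCH3 → ester.
  CH(CONH2): pendant –CONH2: carbonyl C bonded to C and N → amide.
  CH(CH2OCH3): pendant –CH2OCH3: C–O–C linkage → ether.
  CH(OH): –OH on an sp³ carbon → alcohol (secondary).
  CH(COOCH3): pendant –COOCH3: carbonyl C bonded to C and –OCH3 → ester.
  CH(NH2): –NH2 on an sp³ carbon with no adjacent C=O → amine.
  CH(COCH3): pendant –COCH3: carbonyl C bonded to two carbons → ketone.
  CH(OCH3): pendant –OCH3: C–O–C with sp³ C, no adjacent C=O → ether.
  C6H4OH: –OH attached directly to an aromatic ring → phenol (not alcohol); the ring itself is an arene.
Ketone appears at: CH(COCH3), CH(COCH3), CH(COCH3) → 3.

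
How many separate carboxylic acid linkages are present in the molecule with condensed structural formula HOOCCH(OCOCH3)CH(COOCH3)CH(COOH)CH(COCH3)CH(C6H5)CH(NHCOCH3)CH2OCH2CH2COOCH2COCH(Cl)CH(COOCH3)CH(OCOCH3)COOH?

3

Taking each segment in turn:
  HOOC: –COOH: carbonyl C bonded to –OH and C → carboxylic acid (the –OH is not a separate alcohol).
  CH(OCOCH3): pendant –OC(=O)CH3: an acyloxy group → ester.
  CH(COOCH3): pendant –COOCH3: carbonyl C bonded to C and –OCH3 → ester.
  CH(COOH): pendant –COOH: carbonyl C bonded to C and –OH → carboxylic acid.
  CH(COCH3): pendant –COCH3: carbonyl C bonded to two carbons → ketone.
  CH(C6H5): pendant –C6H5: benzene ring → arene.
  CH(NHCOCH3): pendant –NHC(=O)CH3: N bonded to a carbonyl → amide (not amine).
  CH2OCH2: C–O–C with sp³ carbons on both sides and no adjacent C=O → ether.
  CH2COOCH2: –C(=O)–O–C with C on the carbonyl side → ester.
  CO: –C(=O)– with carbon on both sides → ketone.
  CH(Cl): halogen on an sp³ carbon → alkyl halide.
  CH(COOCH3): pendant –COOCH3: carbonyl C bonded to C and –OCH3 → ester.
  CH(OCOCH3): pendant –OC(=O)CH3: an acyloxy group → ester.
  COOH: –COOH: carbonyl C bonded to –OH and C → carboxylic acid (the –OH is not a separate alcohol).
Carboxylic acid appears at: HOOC, CH(COOH), COOH → 3.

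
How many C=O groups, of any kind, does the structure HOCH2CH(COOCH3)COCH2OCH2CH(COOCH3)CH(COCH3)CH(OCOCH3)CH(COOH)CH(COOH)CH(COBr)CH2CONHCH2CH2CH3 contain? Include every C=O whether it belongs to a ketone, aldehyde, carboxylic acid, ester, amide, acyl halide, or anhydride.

9

CH(COOCH3): ester, 1 C=O (running total 1).
CO: ketone, 1 C=O (running total 2).
CH(COOCH3): ester, 1 C=O (running total 3).
CH(COCH3): ketone, 1 C=O (running total 4).
CH(OCOCH3): ester, 1 C=O (running total 5).
CH(COOH): carboxylic acid, 1 C=O (running total 6).
CH(COOH): carboxylic acid, 1 C=O (running total 7).
CH(COBr): acyl halide, 1 C=O (running total 8).
CH2CONHCH2: amide, 1 C=O (running total 9).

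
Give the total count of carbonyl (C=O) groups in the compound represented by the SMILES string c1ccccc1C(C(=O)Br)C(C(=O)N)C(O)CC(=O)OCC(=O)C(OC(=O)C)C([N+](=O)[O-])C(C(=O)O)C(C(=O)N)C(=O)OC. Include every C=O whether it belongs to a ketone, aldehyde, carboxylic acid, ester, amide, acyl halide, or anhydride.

CH(COBr): acyl halide, 1 C=O (running total 1).
CH(CONH2): amide, 1 C=O (running total 2).
CH2COOCH2: ester, 1 C=O (running total 3).
CO: ketone, 1 C=O (running total 4).
CH(OCOCH3): ester, 1 C=O (running total 5).
CH(COOH): carboxylic acid, 1 C=O (running total 6).
CH(CONH2): amide, 1 C=O (running total 7).
COOCH3: ester, 1 C=O (running total 8).

8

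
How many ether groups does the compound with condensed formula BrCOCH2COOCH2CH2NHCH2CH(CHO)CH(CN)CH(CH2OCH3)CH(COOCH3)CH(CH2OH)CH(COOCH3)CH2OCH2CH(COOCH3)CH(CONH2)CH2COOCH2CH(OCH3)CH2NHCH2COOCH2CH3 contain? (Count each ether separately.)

3

Reading the structure from left to right:
  BrCO: –C(=O)Br: carbonyl C bonded to C and to a halogen → acyl halide (not alkyl halide).
  CH2COOCH2: –C(=O)–O–C with C on the carbonyl side → ester.
  CH2NHCH2: C–N–C with sp³ carbons and no adjacent C=O → amine (secondary).
  CH(CHO): pendant –CHO: carbonyl C bonded to C and H → aldehyde.
  CH(CN): pendant –C≡N: nitrile.
  CH(CH2OCH3): pendant –CH2OCH3: C–O–C linkage → ether.
  CH(COOCH3): pendant –COOCH3: carbonyl C bonded to C and –OCH3 → ester.
  CH(CH2OH): pendant –CH2OH on an sp³ backbone C → alcohol.
  CH(COOCH3): pendant –COOCH3: carbonyl C bonded to C and –OCH3 → ester.
  CH2OCH2: C–O–C with sp³ carbons on both sides and no adjacent C=O → ether.
  CH(COOCH3): pendant –COOCH3: carbonyl C bonded to C and –OCH3 → ester.
  CH(CONH2): pendant –CONH2: carbonyl C bonded to C and N → amide.
  CH2COOCH2: –C(=O)–O–C with C on the carbonyl side → ester.
  CH(OCH3): pendant –OCH3: C–O–C with sp³ C, no adjacent C=O → ether.
  CH2NHCH2: C–N–C with sp³ carbons and no adjacent C=O → amine (secondary).
  COOCH2CH3: –C(=O)OCH2CH3: carbonyl C bonded to C and to –OEt → ester.
Ether appears at: CH(CH2OCH3), CH2OCH2, CH(OCH3) → 3.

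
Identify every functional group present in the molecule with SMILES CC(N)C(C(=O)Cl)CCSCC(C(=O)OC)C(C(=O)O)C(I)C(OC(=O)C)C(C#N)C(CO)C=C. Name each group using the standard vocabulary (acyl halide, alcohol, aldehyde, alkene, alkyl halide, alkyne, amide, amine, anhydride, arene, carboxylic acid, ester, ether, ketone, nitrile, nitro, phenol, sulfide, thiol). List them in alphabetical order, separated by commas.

–NH2 on an sp³ carbon with no adjacent C=O → amine.
pendant –C(=O)X: carbonyl C bonded to C and halogen → acyl halide.
C–S–C linkage → sulfide (thioether).
pendant –COOCH3: carbonyl C bonded to C and –OCH3 → ester.
pendant –COOH: carbonyl C bonded to C and –OH → carboxylic acid.
halogen on an sp³ carbon → alkyl halide.
pendant –OC(=O)CH3: an acyloxy group → ester.
pendant –C≡N: nitrile.
pendant –CH2OH on an sp³ backbone C → alcohol.
C=C double bond → alkene.

acyl halide, alcohol, alkene, alkyl halide, amine, carboxylic acid, ester, nitrile, sulfide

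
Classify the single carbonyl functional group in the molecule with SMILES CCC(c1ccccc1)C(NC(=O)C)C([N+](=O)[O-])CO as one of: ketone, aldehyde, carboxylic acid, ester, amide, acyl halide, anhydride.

The carbonyl is in the CH(NHCOCH3) segment: pendant –NHC(=O)CH3: N bonded to a carbonyl → amide (not amine).

amide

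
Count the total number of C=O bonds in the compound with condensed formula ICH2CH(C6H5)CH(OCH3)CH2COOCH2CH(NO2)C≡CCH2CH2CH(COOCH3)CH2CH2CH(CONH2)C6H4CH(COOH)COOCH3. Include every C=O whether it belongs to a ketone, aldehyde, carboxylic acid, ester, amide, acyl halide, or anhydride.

5

CH2COOCH2: ester, 1 C=O (running total 1).
CH(COOCH3): ester, 1 C=O (running total 2).
CH(CONH2): amide, 1 C=O (running total 3).
CH(COOH): carboxylic acid, 1 C=O (running total 4).
COOCH3: ester, 1 C=O (running total 5).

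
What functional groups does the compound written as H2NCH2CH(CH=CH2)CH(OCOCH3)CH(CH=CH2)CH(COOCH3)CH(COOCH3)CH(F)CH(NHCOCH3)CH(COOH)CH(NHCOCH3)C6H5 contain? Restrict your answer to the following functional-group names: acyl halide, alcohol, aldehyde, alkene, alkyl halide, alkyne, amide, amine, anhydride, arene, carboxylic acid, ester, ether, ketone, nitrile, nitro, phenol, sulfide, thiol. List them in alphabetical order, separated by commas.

alkene, alkyl halide, amide, amine, arene, carboxylic acid, ester

Working along the chain:
  H2NCH2: –NH2 on an sp³ carbon with no adjacent C=O → amine.
  CH(CH=CH2): pendant –CH=CH2: C=C double bond → alkene.
  CH(OCOCH3): pendant –OC(=O)CH3: an acyloxy group → ester.
  CH(CH=CH2): pendant –CH=CH2: C=C double bond → alkene.
  CH(COOCH3): pendant –COOCH3: carbonyl C bonded to C and –OCH3 → ester.
  CH(COOCH3): pendant –COOCH3: carbonyl C bonded to C and –OCH3 → ester.
  CH(F): halogen on an sp³ carbon → alkyl halide.
  CH(NHCOCH3): pendant –NHC(=O)CH3: N bonded to a carbonyl → amide (not amine).
  CH(COOH): pendant –COOH: carbonyl C bonded to C and –OH → carboxylic acid.
  CH(NHCOCH3): pendant –NHC(=O)CH3: N bonded to a carbonyl → amide (not amine).
  C6H5: –C6H5 phenyl ring → arene.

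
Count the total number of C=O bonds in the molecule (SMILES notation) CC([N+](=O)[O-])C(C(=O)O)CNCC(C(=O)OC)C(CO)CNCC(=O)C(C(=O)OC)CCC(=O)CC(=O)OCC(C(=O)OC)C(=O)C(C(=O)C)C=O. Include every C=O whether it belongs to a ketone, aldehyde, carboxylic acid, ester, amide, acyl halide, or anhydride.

10

CH(COOH): carboxylic acid, 1 C=O (running total 1).
CH(COOCH3): ester, 1 C=O (running total 2).
CO: ketone, 1 C=O (running total 3).
CH(COOCH3): ester, 1 C=O (running total 4).
CO: ketone, 1 C=O (running total 5).
CH2COOCH2: ester, 1 C=O (running total 6).
CH(COOCH3): ester, 1 C=O (running total 7).
CO: ketone, 1 C=O (running total 8).
CH(COCH3): ketone, 1 C=O (running total 9).
CHO: aldehyde, 1 C=O (running total 10).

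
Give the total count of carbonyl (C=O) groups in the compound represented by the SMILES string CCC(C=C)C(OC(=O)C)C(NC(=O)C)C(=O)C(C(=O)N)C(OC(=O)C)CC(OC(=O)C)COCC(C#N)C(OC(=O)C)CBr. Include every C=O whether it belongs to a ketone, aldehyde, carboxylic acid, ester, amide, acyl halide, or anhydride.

7

CH(OCOCH3): ester, 1 C=O (running total 1).
CH(NHCOCH3): amide, 1 C=O (running total 2).
CO: ketone, 1 C=O (running total 3).
CH(CONH2): amide, 1 C=O (running total 4).
CH(OCOCH3): ester, 1 C=O (running total 5).
CH(OCOCH3): ester, 1 C=O (running total 6).
CH(OCOCH3): ester, 1 C=O (running total 7).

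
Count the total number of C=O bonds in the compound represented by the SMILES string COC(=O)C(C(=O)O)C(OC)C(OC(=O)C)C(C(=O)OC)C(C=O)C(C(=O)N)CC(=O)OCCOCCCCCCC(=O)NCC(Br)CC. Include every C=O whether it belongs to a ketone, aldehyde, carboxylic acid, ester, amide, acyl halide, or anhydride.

CH3OOC: ester, 1 C=O (running total 1).
CH(COOH): carboxylic acid, 1 C=O (running total 2).
CH(OCOCH3): ester, 1 C=O (running total 3).
CH(COOCH3): ester, 1 C=O (running total 4).
CH(CHO): aldehyde, 1 C=O (running total 5).
CH(CONH2): amide, 1 C=O (running total 6).
CH2COOCH2: ester, 1 C=O (running total 7).
CH2CONHCH2: amide, 1 C=O (running total 8).

8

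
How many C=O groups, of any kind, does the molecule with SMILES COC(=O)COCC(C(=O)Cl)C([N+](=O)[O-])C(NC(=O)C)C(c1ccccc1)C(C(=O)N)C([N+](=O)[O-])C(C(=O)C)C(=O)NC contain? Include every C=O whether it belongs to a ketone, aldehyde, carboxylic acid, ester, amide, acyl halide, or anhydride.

CH3OOC: ester, 1 C=O (running total 1).
CH(COCl): acyl halide, 1 C=O (running total 2).
CH(NHCOCH3): amide, 1 C=O (running total 3).
CH(CONH2): amide, 1 C=O (running total 4).
CH(COCH3): ketone, 1 C=O (running total 5).
CONHCH3: amide, 1 C=O (running total 6).

6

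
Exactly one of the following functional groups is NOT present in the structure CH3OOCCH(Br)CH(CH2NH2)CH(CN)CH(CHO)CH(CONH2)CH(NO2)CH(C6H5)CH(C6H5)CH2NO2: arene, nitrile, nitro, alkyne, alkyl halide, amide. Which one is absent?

alkyne

amide: present (CH(CONH2) — pendant –CONH2: carbonyl C bonded to C and N → amide).
nitrile: present (CH(CN) — pendant –C≡N: nitrile).
arene: present (CH(C6H5) — pendant –C6H5: benzene ring → arene).
alkyl halide: present (CH(Br) — halogen on an sp³ carbon → alkyl halide).
nitro: present (CH(NO2) — –NO2 on an sp³ carbon → nitro (the N=O is not a carbonyl)).
alkyne: absent. In CH(CN), the triple bond is C≡N, not C≡C, so it is a nitrile.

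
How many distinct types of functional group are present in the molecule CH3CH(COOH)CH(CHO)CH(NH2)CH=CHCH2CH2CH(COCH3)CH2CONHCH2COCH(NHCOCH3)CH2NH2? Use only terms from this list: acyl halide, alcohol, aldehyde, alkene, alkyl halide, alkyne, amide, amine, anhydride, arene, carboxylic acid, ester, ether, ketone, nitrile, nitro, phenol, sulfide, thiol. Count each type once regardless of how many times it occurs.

6

Reading the structure from left to right:
  CH(COOH): pendant –COOH: carbonyl C bonded to C and –OH → carboxylic acid.
  CH(CHO): pendant –CHO: carbonyl C bonded to C and H → aldehyde.
  CH(NH2): –NH2 on an sp³ carbon with no adjacent C=O → amine.
  CH=CH: C=C double bond → alkene.
  CH(COCH3): pendant –COCH3: carbonyl C bonded to two carbons → ketone.
  CH2CONHCH2: –C(=O)–N– linkage → amide (the N is not an amine).
  CO: –C(=O)– with carbon on both sides → ketone.
  CH(NHCOCH3): pendant –NHC(=O)CH3: N bonded to a carbonyl → amide (not amine).
  CH2NH2: –NH2 on an sp³ carbon with no adjacent C=O → amine.
Distinct types present: aldehyde, alkene, amide, amine, carboxylic acid, ketone.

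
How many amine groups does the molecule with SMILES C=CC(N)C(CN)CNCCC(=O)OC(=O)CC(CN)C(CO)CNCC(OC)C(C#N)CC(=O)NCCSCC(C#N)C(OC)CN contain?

6

Taking each segment in turn:
  CH2=CH: C=C double bond → alkene.
  CH(NH2): –NH2 on an sp³ carbon with no adjacent C=O → amine.
  CH(CH2NH2): pendant –CH2NH2: N on sp³ C, no adjacent C=O → amine.
  CH2NHCH2: C–N–C with sp³ carbons and no adjacent C=O → amine (secondary).
  CH2CO-O-COCH2: two acyl groups sharing one oxygen, –C(=O)–O–C(=O)– → anhydride.
  CH(CH2NH2): pendant –CH2NH2: N on sp³ C, no adjacent C=O → amine.
  CH(CH2OH): pendant –CH2OH on an sp³ backbone C → alcohol.
  CH2NHCH2: C–N–C with sp³ carbons and no adjacent C=O → amine (secondary).
  CH(OCH3): pendant –OCH3: C–O–C with sp³ C, no adjacent C=O → ether.
  CH(CN): pendant –C≡N: nitrile.
  CH2CONHCH2: –C(=O)–N– linkage → amide (the N is not an amine).
  CH2SCH2: C–S–C linkage → sulfide (thioether).
  CH(CN): pendant –C≡N: nitrile.
  CH(OCH3): pendant –OCH3: C–O–C with sp³ C, no adjacent C=O → ether.
  CH2NH2: –NH2 on an sp³ carbon with no adjacent C=O → amine.
Amine appears at: CH(NH2), CH(CH2NH2), CH2NHCH2, CH(CH2NH2), CH2NHCH2, CH2NH2 → 6.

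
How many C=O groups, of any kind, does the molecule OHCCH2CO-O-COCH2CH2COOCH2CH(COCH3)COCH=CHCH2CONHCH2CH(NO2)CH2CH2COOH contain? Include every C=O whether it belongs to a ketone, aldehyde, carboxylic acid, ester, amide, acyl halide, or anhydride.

OHC: aldehyde, 1 C=O (running total 1).
CH2CO-O-COCH2: anhydride, 2 C=O (running total 3).
CH2COOCH2: ester, 1 C=O (running total 4).
CH(COCH3): ketone, 1 C=O (running total 5).
CO: ketone, 1 C=O (running total 6).
CH2CONHCH2: amide, 1 C=O (running total 7).
COOH: carboxylic acid, 1 C=O (running total 8).

8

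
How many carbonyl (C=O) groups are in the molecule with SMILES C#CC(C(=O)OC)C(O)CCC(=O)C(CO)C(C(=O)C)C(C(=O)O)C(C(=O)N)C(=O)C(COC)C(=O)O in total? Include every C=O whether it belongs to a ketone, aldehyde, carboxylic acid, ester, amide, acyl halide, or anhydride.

CH(COOCH3): ester, 1 C=O (running total 1).
CO: ketone, 1 C=O (running total 2).
CH(COCH3): ketone, 1 C=O (running total 3).
CH(COOH): carboxylic acid, 1 C=O (running total 4).
CH(CONH2): amide, 1 C=O (running total 5).
CO: ketone, 1 C=O (running total 6).
COOH: carboxylic acid, 1 C=O (running total 7).

7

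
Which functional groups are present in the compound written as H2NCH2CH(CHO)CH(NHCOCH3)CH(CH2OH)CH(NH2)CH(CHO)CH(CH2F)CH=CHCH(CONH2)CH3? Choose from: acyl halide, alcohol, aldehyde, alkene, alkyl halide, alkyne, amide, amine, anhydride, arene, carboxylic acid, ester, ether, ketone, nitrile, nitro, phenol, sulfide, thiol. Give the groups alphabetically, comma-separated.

alcohol, aldehyde, alkene, alkyl halide, amide, amine

Reading the structure from left to right:
  H2NCH2: –NH2 on an sp³ carbon with no adjacent C=O → amine.
  CH(CHO): pendant –CHO: carbonyl C bonded to C and H → aldehyde.
  CH(NHCOCH3): pendant –NHC(=O)CH3: N bonded to a carbonyl → amide (not amine).
  CH(CH2OH): pendant –CH2OH on an sp³ backbone C → alcohol.
  CH(NH2): –NH2 on an sp³ carbon with no adjacent C=O → amine.
  CH(CHO): pendant –CHO: carbonyl C bonded to C and H → aldehyde.
  CH(CH2F): pendant –CH2X: halogen on sp³ carbon → alkyl halide.
  CH=CH: C=C double bond → alkene.
  CH(CONH2): pendant –CONH2: carbonyl C bonded to C and N → amide.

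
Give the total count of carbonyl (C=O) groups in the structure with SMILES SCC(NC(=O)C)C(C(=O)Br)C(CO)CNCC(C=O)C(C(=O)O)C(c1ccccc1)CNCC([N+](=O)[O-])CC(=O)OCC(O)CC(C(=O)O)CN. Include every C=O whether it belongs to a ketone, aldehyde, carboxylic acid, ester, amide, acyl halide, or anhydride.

CH(NHCOCH3): amide, 1 C=O (running total 1).
CH(COBr): acyl halide, 1 C=O (running total 2).
CH(CHO): aldehyde, 1 C=O (running total 3).
CH(COOH): carboxylic acid, 1 C=O (running total 4).
CH2COOCH2: ester, 1 C=O (running total 5).
CH(COOH): carboxylic acid, 1 C=O (running total 6).

6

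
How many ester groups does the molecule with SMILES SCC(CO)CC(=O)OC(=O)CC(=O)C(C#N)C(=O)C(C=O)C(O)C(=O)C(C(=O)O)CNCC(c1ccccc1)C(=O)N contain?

0

Reading the structure from left to right:
  HSCH2: –SH on an sp³ carbon → thiol.
  CH(CH2OH): pendant –CH2OH on an sp³ backbone C → alcohol.
  CH2CO-O-COCH2: two acyl groups sharing one oxygen, –C(=O)–O–C(=O)– → anhydride.
  CO: –C(=O)– with carbon on both sides → ketone.
  CH(CN): pendant –C≡N: nitrile.
  CO: –C(=O)– with carbon on both sides → ketone.
  CH(CHO): pendant –CHO: carbonyl C bonded to C and H → aldehyde.
  CH(OH): –OH on an sp³ carbon → alcohol (secondary).
  CO: –C(=O)– with carbon on both sides → ketone.
  CH(COOH): pendant –COOH: carbonyl C bonded to C and –OH → carboxylic acid.
  CH2NHCH2: C–N–C with sp³ carbons and no adjacent C=O → amine (secondary).
  CH(C6H5): pendant –C6H5: benzene ring → arene.
  CONH2: –C(=O)NH2: carbonyl C bonded to C and to N → amide (the N is not a separate amine).
No segment is a ester: CH2CO-O-COCH2 is anhydride, not ester; CO is ketone, not ester; CO is ketone, not ester. → 0.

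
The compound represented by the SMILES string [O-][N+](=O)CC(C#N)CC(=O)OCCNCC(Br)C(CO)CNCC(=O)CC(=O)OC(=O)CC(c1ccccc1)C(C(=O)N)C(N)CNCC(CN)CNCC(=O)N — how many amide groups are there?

2

Taking each segment in turn:
  O2NCH2: –NO2 on carbon → nitro group.
  CH(CN): pendant –C≡N: nitrile.
  CH2COOCH2: –C(=O)–O–C with C on the carbonyl side → ester.
  CH2NHCH2: C–N–C with sp³ carbons and no adjacent C=O → amine (secondary).
  CH(Br): halogen on an sp³ carbon → alkyl halide.
  CH(CH2OH): pendant –CH2OH on an sp³ backbone C → alcohol.
  CH2NHCH2: C–N–C with sp³ carbons and no adjacent C=O → amine (secondary).
  CO: –C(=O)– with carbon on both sides → ketone.
  CH2CO-O-COCH2: two acyl groups sharing one oxygen, –C(=O)–O–C(=O)– → anhydride.
  CH(C6H5): pendant –C6H5: benzene ring → arene.
  CH(CONH2): pendant –CONH2: carbonyl C bonded to C and N → amide.
  CH(NH2): –NH2 on an sp³ carbon with no adjacent C=O → amine.
  CH2NHCH2: C–N–C with sp³ carbons and no adjacent C=O → amine (secondary).
  CH(CH2NH2): pendant –CH2NH2: N on sp³ C, no adjacent C=O → amine.
  CH2NHCH2: C–N–C with sp³ carbons and no adjacent C=O → amine (secondary).
  CONH2: –C(=O)NH2: carbonyl C bonded to C and to N → amide (the N is not a separate amine).
Amide appears at: CH(CONH2), CONH2 → 2.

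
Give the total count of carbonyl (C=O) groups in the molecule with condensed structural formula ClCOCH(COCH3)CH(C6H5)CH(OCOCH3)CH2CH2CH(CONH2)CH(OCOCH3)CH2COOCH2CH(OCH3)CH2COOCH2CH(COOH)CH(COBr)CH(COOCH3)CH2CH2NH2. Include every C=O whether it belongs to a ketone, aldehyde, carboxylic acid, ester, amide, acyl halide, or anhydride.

ClCO: acyl halide, 1 C=O (running total 1).
CH(COCH3): ketone, 1 C=O (running total 2).
CH(OCOCH3): ester, 1 C=O (running total 3).
CH(CONH2): amide, 1 C=O (running total 4).
CH(OCOCH3): ester, 1 C=O (running total 5).
CH2COOCH2: ester, 1 C=O (running total 6).
CH2COOCH2: ester, 1 C=O (running total 7).
CH(COOH): carboxylic acid, 1 C=O (running total 8).
CH(COBr): acyl halide, 1 C=O (running total 9).
CH(COOCH3): ester, 1 C=O (running total 10).

10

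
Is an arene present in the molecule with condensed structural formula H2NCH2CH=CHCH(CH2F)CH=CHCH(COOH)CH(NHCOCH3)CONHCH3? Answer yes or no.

no

Reading the structure from left to right:
  H2NCH2: –NH2 on an sp³ carbon with no adjacent C=O → amine.
  CH=CH: C=C double bond → alkene.
  CH(CH2F): pendant –CH2X: halogen on sp³ carbon → alkyl halide.
  CH=CH: C=C double bond → alkene.
  CH(COOH): pendant –COOH: carbonyl C bonded to C and –OH → carboxylic acid.
  CH(NHCOCH3): pendant –NHC(=O)CH3: N bonded to a carbonyl → amide (not amine).
  CONHCH3: –C(=O)NHCH3: carbonyl C bonded to C and to N → amide (the N is not an amine).
The groups actually present are: alkene, alkyl halide, amide, amine, carboxylic acid.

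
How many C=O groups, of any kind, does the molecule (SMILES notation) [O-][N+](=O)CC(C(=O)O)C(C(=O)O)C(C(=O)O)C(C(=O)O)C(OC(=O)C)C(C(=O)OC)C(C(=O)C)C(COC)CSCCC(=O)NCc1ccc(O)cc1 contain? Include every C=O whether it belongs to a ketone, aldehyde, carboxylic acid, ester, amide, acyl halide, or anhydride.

CH(COOH): carboxylic acid, 1 C=O (running total 1).
CH(COOH): carboxylic acid, 1 C=O (running total 2).
CH(COOH): carboxylic acid, 1 C=O (running total 3).
CH(COOH): carboxylic acid, 1 C=O (running total 4).
CH(OCOCH3): ester, 1 C=O (running total 5).
CH(COOCH3): ester, 1 C=O (running total 6).
CH(COCH3): ketone, 1 C=O (running total 7).
CH2CONHCH2: amide, 1 C=O (running total 8).

8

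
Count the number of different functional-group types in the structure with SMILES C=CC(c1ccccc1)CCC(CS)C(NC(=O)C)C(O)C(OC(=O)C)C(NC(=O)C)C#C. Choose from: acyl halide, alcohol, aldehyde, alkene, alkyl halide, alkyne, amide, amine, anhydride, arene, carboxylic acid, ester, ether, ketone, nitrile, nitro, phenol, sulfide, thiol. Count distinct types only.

Working along the chain:
  CH2=CH: C=C double bond → alkene.
  CH(C6H5): pendant –C6H5: benzene ring → arene.
  CH(CH2SH): pendant –CH2SH → thiol.
  CH(NHCOCH3): pendant –NHC(=O)CH3: N bonded to a carbonyl → amide (not amine).
  CH(OH): –OH on an sp³ carbon → alcohol (secondary).
  CH(OCOCH3): pendant –OC(=O)CH3: an acyloxy group → ester.
  CH(NHCOCH3): pendant –NHC(=O)CH3: N bonded to a carbonyl → amide (not amine).
  C≡CH: C≡C triple bond → alkyne.
Distinct types present: alcohol, alkene, alkyne, amide, arene, ester, thiol.

7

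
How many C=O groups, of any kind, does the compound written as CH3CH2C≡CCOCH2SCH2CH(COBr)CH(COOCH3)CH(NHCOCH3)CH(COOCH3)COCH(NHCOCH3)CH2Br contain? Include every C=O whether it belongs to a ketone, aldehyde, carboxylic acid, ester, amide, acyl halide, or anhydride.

CO: ketone, 1 C=O (running total 1).
CH(COBr): acyl halide, 1 C=O (running total 2).
CH(COOCH3): ester, 1 C=O (running total 3).
CH(NHCOCH3): amide, 1 C=O (running total 4).
CH(COOCH3): ester, 1 C=O (running total 5).
CO: ketone, 1 C=O (running total 6).
CH(NHCOCH3): amide, 1 C=O (running total 7).

7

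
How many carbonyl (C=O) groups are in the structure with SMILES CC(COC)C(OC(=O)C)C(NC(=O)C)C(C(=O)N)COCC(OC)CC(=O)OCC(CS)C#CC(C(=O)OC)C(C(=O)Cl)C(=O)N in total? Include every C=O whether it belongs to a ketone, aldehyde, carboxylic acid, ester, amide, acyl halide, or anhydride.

CH(OCOCH3): ester, 1 C=O (running total 1).
CH(NHCOCH3): amide, 1 C=O (running total 2).
CH(CONH2): amide, 1 C=O (running total 3).
CH2COOCH2: ester, 1 C=O (running total 4).
CH(COOCH3): ester, 1 C=O (running total 5).
CH(COCl): acyl halide, 1 C=O (running total 6).
CONH2: amide, 1 C=O (running total 7).

7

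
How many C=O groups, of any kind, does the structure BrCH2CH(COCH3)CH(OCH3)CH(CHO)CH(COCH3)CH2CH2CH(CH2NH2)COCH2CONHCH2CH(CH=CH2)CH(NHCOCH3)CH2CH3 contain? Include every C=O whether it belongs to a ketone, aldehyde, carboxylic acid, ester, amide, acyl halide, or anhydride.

6

CH(COCH3): ketone, 1 C=O (running total 1).
CH(CHO): aldehyde, 1 C=O (running total 2).
CH(COCH3): ketone, 1 C=O (running total 3).
CO: ketone, 1 C=O (running total 4).
CH2CONHCH2: amide, 1 C=O (running total 5).
CH(NHCOCH3): amide, 1 C=O (running total 6).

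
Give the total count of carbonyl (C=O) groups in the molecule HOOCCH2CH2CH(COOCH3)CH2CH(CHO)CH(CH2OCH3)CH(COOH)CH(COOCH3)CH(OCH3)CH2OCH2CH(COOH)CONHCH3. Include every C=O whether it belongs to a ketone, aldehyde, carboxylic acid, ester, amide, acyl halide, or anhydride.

HOOC: carboxylic acid, 1 C=O (running total 1).
CH(COOCH3): ester, 1 C=O (running total 2).
CH(CHO): aldehyde, 1 C=O (running total 3).
CH(COOH): carboxylic acid, 1 C=O (running total 4).
CH(COOCH3): ester, 1 C=O (running total 5).
CH(COOH): carboxylic acid, 1 C=O (running total 6).
CONHCH3: amide, 1 C=O (running total 7).

7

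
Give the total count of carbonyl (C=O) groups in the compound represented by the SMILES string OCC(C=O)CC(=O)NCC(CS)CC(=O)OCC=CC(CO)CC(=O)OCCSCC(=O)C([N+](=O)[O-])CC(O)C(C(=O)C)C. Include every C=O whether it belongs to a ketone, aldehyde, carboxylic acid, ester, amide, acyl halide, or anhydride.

CH(CHO): aldehyde, 1 C=O (running total 1).
CH2CONHCH2: amide, 1 C=O (running total 2).
CH2COOCH2: ester, 1 C=O (running total 3).
CH2COOCH2: ester, 1 C=O (running total 4).
CO: ketone, 1 C=O (running total 5).
CH(COCH3): ketone, 1 C=O (running total 6).

6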